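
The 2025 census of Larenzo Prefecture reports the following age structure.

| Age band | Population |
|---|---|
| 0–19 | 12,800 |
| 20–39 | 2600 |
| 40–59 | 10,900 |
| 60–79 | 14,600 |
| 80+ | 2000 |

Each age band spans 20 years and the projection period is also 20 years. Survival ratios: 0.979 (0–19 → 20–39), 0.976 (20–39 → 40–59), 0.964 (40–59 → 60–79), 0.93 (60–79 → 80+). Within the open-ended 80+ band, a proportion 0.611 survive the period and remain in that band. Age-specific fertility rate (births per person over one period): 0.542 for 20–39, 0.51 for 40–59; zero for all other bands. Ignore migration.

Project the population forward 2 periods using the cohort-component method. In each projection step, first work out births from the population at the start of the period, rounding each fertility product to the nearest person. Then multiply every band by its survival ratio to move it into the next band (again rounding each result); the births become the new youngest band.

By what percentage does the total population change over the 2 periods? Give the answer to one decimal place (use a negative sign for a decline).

12.8

After projecting period 1:
Births: 2600 × 0.542 = 1409 ; 10900 × 0.51 = 5559 ⇒ total 6968
20–39: 12800 × 0.979 = 12531
40–59: 2600 × 0.976 = 2538
60–79: 10900 × 0.964 = 10508
80+: 14600 × 0.93 + 2000 × 0.611 = 13578 + 1222 = 14800
End of period: [6968, 12531, 2538, 10508, 14800]
After projecting period 2:
Births: 12531 × 0.542 = 6792 ; 2538 × 0.51 = 1294 ⇒ total 8086
20–39: 6968 × 0.979 = 6822
40–59: 12531 × 0.976 = 12230
60–79: 2538 × 0.964 = 2447
80+: 10508 × 0.93 + 14800 × 0.611 = 9772 + 9043 = 18815
End of period: [8086, 6822, 12230, 2447, 18815]
Total: 42900 → 48400; change = 5500; percentage change = 12.8%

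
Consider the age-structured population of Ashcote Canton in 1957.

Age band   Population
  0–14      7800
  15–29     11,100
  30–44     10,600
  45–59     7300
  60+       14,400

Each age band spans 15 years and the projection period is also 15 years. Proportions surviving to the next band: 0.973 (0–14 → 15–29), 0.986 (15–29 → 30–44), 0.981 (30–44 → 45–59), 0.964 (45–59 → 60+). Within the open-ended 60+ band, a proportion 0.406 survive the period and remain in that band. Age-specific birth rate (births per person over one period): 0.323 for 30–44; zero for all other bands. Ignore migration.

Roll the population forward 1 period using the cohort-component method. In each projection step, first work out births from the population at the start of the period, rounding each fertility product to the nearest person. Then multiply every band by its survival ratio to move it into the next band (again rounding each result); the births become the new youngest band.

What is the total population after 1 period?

Numbering the groups 1..5 from youngest to oldest:
— Period 1 —
Births: 10600 × 0.323 = 3424
Group 2: 7800 × 0.973 = 7589
Group 3: 11100 × 0.986 = 10945
Group 4: 10600 × 0.981 = 10399
Group 5: 7300 × 0.964 + 14400 × 0.406 = 7037 + 5846 = 12883
End of period: [3424, 7589, 10945, 10399, 12883]
Total after period 1: 3424 + 7589 + 10945 + 10399 + 12883 = 45240

45240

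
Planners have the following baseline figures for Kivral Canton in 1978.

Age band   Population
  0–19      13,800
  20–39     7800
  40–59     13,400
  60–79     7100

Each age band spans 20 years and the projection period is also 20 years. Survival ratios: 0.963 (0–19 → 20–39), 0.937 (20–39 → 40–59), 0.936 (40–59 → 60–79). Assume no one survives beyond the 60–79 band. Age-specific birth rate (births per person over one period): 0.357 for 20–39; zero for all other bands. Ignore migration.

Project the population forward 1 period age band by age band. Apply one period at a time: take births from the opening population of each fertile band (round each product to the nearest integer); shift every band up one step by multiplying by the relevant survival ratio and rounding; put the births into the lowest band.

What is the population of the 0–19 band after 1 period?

[period 1]
Births: 7800 * 0.357 = 2785
20–39: 13800 * 0.963 = 13289
40–59: 7800 * 0.937 = 7309
60–79: 13400 * 0.936 = 12542
Population now: 0–19=2785, 20–39=13289, 40–59=7309, 60–79=12542

2785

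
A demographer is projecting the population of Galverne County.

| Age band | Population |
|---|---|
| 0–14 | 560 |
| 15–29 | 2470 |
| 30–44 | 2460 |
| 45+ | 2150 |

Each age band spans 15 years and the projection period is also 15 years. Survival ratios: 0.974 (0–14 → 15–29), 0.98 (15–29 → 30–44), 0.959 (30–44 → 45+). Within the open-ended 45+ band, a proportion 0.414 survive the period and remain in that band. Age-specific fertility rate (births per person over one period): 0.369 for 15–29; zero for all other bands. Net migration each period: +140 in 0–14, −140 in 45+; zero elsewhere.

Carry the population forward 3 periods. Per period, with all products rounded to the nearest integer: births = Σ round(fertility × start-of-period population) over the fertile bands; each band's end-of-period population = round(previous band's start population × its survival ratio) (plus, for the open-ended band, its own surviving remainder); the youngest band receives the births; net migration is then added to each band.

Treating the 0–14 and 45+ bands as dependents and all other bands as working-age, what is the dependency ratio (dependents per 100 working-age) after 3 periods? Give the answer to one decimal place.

(Groups numbered youngest = 1 to oldest = 4.)
— Period 1 —
Births: 2470 × 0.369 = 911
Group 2: 560 × 0.974 = 545
Group 3: 2470 × 0.98 = 2421
Group 4: 2460 × 0.959 + 2150 × 0.414 = 2359 + 890 = 3249
Net migration: Group 1 + 140 → 1051; Group 4 − 140 → 3109
End of period: [1051, 545, 2421, 3109]
— Period 2 —
Births: 545 × 0.369 = 201
Group 2: 1051 × 0.974 = 1024
Group 3: 545 × 0.98 = 534
Group 4: 2421 × 0.959 + 3109 × 0.414 = 2322 + 1287 = 3609
Net migration: Group 1 + 140 → 341; Group 4 − 140 → 3469
End of period: [341, 1024, 534, 3469]
— Period 3 —
Births: 1024 × 0.369 = 378
Group 2: 341 × 0.974 = 332
Group 3: 1024 × 0.98 = 1004
Group 4: 534 × 0.959 + 3469 × 0.414 = 512 + 1436 = 1948
Net migration: Group 1 + 140 → 518; Group 4 − 140 → 1808
End of period: [518, 332, 1004, 1808]
Dependents (band 0–14 + band 45+) = 518 + 1808 = 2326; working-age = 1336; ratio = 2326/1336 × 100 = 174.1

174.1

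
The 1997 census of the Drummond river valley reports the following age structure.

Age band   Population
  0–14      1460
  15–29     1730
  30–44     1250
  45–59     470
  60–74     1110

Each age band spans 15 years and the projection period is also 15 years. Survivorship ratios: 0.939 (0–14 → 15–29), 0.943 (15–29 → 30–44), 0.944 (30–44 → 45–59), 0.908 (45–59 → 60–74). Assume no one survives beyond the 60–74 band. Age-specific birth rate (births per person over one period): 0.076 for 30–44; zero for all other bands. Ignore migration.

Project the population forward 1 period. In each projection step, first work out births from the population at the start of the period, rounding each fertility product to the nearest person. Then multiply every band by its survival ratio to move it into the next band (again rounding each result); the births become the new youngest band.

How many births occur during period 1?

After projecting period 1:
Births: 1250 * 0.076 = 95
15–29: 1460 * 0.939 = 1371
30–44: 1730 * 0.943 = 1631
45–59: 1250 * 0.944 = 1180
60–74: 470 * 0.908 = 427
Population now: 0–14=95, 15–29=1371, 30–44=1631, 45–59=1180, 60–74=427

95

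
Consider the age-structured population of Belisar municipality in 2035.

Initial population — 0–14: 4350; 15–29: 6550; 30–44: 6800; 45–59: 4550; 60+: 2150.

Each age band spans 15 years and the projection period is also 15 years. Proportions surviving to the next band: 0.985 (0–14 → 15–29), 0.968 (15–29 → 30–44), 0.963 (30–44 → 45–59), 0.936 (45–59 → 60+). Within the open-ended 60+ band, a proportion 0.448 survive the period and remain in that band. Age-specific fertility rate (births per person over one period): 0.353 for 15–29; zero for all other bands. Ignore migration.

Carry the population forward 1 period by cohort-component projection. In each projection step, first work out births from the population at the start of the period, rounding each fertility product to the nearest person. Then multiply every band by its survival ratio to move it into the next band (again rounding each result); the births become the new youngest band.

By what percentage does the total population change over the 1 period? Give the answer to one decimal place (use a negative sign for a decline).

Call the groups 1 to 5, youngest first.
Period 1:
Births: 6550 × 0.353 = 2312
Group 2: 4350 × 0.985 = 4285
Group 3: 6550 × 0.968 = 6340
Group 4: 6800 × 0.963 = 6548
Group 5: 4550 × 0.936 + 2150 × 0.448 = 4259 + 963 = 5222
→ [2312, 4285, 6340, 6548, 5222]
Total: 24400 → 24707; change = 307; percentage change = 1.3%

1.3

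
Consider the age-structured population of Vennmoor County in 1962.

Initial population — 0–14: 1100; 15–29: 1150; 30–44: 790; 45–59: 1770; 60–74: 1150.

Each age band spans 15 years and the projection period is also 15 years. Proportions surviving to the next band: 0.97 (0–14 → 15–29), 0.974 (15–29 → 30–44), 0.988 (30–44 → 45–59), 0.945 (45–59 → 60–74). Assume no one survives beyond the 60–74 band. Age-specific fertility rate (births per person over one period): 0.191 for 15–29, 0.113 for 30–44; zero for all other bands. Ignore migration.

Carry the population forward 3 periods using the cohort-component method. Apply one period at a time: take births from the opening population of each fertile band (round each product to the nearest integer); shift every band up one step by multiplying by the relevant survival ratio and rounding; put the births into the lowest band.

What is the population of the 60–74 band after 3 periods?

Numbering the bands 1..5 from youngest to oldest:
After projecting period 1:
Births: 1150 × 0.191 = 220, 790 × 0.113 = 89 → 309
Band 2: 1100 × 0.97 = 1067
Band 3: 1150 × 0.974 = 1120
Band 4: 790 × 0.988 = 781
Band 5: 1770 × 0.945 = 1673
→ [309, 1067, 1120, 781, 1673]
After projecting period 2:
Births: 1067 × 0.191 = 204, 1120 × 0.113 = 127 → 331
Band 2: 309 × 0.97 = 300
Band 3: 1067 × 0.974 = 1039
Band 4: 1120 × 0.988 = 1107
Band 5: 781 × 0.945 = 738
→ [331, 300, 1039, 1107, 738]
After projecting period 3:
Births: 300 × 0.191 = 57, 1039 × 0.113 = 117 → 174
Band 2: 331 × 0.97 = 321
Band 3: 300 × 0.974 = 292
Band 4: 1039 × 0.988 = 1027
Band 5: 1107 × 0.945 = 1046
→ [174, 321, 292, 1027, 1046]

1046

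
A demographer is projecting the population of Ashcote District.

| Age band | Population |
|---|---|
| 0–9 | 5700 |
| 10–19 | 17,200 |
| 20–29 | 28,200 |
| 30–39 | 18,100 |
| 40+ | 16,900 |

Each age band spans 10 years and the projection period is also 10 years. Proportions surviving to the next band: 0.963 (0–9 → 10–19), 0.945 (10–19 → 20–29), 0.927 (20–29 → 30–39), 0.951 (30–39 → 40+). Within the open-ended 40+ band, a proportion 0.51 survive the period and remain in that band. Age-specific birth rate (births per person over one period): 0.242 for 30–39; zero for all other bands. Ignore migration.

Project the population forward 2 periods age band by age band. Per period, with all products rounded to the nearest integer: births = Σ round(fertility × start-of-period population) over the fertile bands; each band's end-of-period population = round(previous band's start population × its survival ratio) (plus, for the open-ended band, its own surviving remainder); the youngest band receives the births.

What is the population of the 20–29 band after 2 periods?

5187

— Period 1 —
Births: 18100 × 0.242 = 4380
10–19: 5700 × 0.963 = 5489
20–29: 17200 × 0.945 = 16254
30–39: 28200 × 0.927 = 26141
40+: 18100 × 0.951 + 16900 × 0.51 = 17213 + 8619 = 25832
Giving 4380 / 5489 / 16254 / 26141 / 25832.
— Period 2 —
Births: 26141 × 0.242 = 6326
10–19: 4380 × 0.963 = 4218
20–29: 5489 × 0.945 = 5187
30–39: 16254 × 0.927 = 15067
40+: 26141 × 0.951 + 25832 × 0.51 = 24860 + 13174 = 38034
Giving 6326 / 4218 / 5187 / 15067 / 38034.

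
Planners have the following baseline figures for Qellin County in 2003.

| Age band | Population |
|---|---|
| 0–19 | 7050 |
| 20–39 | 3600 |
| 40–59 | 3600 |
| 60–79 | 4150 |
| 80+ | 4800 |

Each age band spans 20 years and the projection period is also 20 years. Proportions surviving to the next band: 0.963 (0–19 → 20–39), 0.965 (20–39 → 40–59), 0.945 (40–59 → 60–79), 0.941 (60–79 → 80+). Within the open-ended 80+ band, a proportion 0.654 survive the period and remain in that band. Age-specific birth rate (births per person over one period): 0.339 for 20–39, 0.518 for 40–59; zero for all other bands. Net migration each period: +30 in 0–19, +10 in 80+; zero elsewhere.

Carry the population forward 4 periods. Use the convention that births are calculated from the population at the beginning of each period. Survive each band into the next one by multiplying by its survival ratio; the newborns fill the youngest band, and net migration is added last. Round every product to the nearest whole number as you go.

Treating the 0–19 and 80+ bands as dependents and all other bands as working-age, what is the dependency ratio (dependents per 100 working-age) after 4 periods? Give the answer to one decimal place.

Period 1:
Births: 3600 × 0.339 = 1220 ; 3600 × 0.518 = 1865 → 3085
20–39: 7050 × 0.963 = 6789
40–59: 3600 × 0.965 = 3474
60–79: 3600 × 0.945 = 3402
80+: 4150 × 0.941 + 4800 × 0.654 = 3905 + 3139 = 7044
Net migration: 0–19 + 30 → 3115; 80+ + 10 → 7054
End of period: [3115, 6789, 3474, 3402, 7054]
Period 2:
Births: 6789 × 0.339 = 2301 ; 3474 × 0.518 = 1800 → 4101
20–39: 3115 × 0.963 = 3000
40–59: 6789 × 0.965 = 6551
60–79: 3474 × 0.945 = 3283
80+: 3402 × 0.941 + 7054 × 0.654 = 3201 + 4613 = 7814
Net migration: 0–19 + 30 → 4131; 80+ + 10 → 7824
End of period: [4131, 3000, 6551, 3283, 7824]
Period 3:
Births: 3000 × 0.339 = 1017 ; 6551 × 0.518 = 3393 → 4410
20–39: 4131 × 0.963 = 3978
40–59: 3000 × 0.965 = 2895
60–79: 6551 × 0.945 = 6191
80+: 3283 × 0.941 + 7824 × 0.654 = 3089 + 5117 = 8206
Net migration: 0–19 + 30 → 4440; 80+ + 10 → 8216
End of period: [4440, 3978, 2895, 6191, 8216]
Period 4:
Births: 3978 × 0.339 = 1349 ; 2895 × 0.518 = 1500 → 2849
20–39: 4440 × 0.963 = 4276
40–59: 3978 × 0.965 = 3839
60–79: 2895 × 0.945 = 2736
80+: 6191 × 0.941 + 8216 × 0.654 = 5826 + 5373 = 11199
Net migration: 0–19 + 30 → 2879; 80+ + 10 → 11209
End of period: [2879, 4276, 3839, 2736, 11209]
Dependents (band 0–19 + band 80+) = 2879 + 11209 = 14088; working-age = 10851; ratio = 14088/10851 × 100 = 129.8

129.8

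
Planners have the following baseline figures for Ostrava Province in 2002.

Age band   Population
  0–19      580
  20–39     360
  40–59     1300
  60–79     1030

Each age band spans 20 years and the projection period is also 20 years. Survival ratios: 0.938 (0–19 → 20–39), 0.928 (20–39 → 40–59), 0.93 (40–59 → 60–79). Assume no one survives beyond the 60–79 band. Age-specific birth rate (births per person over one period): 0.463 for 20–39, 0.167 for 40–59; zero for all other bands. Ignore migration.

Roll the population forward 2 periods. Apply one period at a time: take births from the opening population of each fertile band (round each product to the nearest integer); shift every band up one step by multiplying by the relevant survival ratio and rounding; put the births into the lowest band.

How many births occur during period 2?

308

[period 1]
Births: 360 × 0.463 = 167  |  1300 × 0.167 = 217 → 384
20–39: 580 × 0.938 = 544
40–59: 360 × 0.928 = 334
60–79: 1300 × 0.93 = 1209
Giving 384 / 544 / 334 / 1209.
[period 2]
Births: 544 × 0.463 = 252  |  334 × 0.167 = 56 → 308
20–39: 384 × 0.938 = 360
40–59: 544 × 0.928 = 505
60–79: 334 × 0.93 = 311
Giving 308 / 360 / 505 / 311.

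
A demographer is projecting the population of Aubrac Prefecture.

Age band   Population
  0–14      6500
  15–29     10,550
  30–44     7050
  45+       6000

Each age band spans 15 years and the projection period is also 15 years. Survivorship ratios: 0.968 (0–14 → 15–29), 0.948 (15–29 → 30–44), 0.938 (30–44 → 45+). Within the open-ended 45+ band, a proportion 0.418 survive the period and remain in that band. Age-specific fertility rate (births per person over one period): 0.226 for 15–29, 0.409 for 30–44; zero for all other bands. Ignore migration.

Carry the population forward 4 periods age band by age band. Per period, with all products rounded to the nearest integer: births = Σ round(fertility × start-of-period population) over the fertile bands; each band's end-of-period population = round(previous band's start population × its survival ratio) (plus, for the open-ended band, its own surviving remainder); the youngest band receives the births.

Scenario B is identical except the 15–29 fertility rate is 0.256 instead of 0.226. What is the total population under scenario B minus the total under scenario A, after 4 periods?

997

Period 1.
Births: 10550 × 0.226 = 2384 ; 7050 × 0.409 = 2883 ⇒ total 5267
15–29: 6500 × 0.968 = 6292
30–44: 10550 × 0.948 = 10001
45+: 7050 × 0.938 + 6000 × 0.418 = 6613 + 2508 = 9121
→ [5267, 6292, 10001, 9121]
Period 2.
Births: 6292 × 0.226 = 1422 ; 10001 × 0.409 = 4090 ⇒ total 5512
15–29: 5267 × 0.968 = 5098
30–44: 6292 × 0.948 = 5965
45+: 10001 × 0.938 + 9121 × 0.418 = 9381 + 3813 = 13194
→ [5512, 5098, 5965, 13194]
Period 3.
Births: 5098 × 0.226 = 1152 ; 5965 × 0.409 = 2440 ⇒ total 3592
15–29: 5512 × 0.968 = 5336
30–44: 5098 × 0.948 = 4833
45+: 5965 × 0.938 + 13194 × 0.418 = 5595 + 5515 = 11110
→ [3592, 5336, 4833, 11110]
Period 4.
Births: 5336 × 0.226 = 1206 ; 4833 × 0.409 = 1977 ⇒ total 3183
15–29: 3592 × 0.968 = 3477
30–44: 5336 × 0.948 = 5059
45+: 4833 × 0.938 + 11110 × 0.418 = 4533 + 4644 = 9177
→ [3183, 3477, 5059, 9177]
Scenario A total after 4 periods: 20896
Scenario B projection —
Period 1.
Births: 10550 × 0.256 = 2701 ; 7050 × 0.409 = 2883 ⇒ total 5584
15–29: 6500 × 0.968 = 6292
30–44: 10550 × 0.948 = 10001
45+: 7050 × 0.938 + 6000 × 0.418 = 6613 + 2508 = 9121
→ [5584, 6292, 10001, 9121]
Period 2.
Births: 6292 × 0.256 = 1611 ; 10001 × 0.409 = 4090 ⇒ total 5701
15–29: 5584 × 0.968 = 5405
30–44: 6292 × 0.948 = 5965
45+: 10001 × 0.938 + 9121 × 0.418 = 9381 + 3813 = 13194
→ [5701, 5405, 5965, 13194]
Period 3.
Births: 5405 × 0.256 = 1384 ; 5965 × 0.409 = 2440 ⇒ total 3824
15–29: 5701 × 0.968 = 5519
30–44: 5405 × 0.948 = 5124
45+: 5965 × 0.938 + 13194 × 0.418 = 5595 + 5515 = 11110
→ [3824, 5519, 5124, 11110]
Period 4.
Births: 5519 × 0.256 = 1413 ; 5124 × 0.409 = 2096 ⇒ total 3509
15–29: 3824 × 0.968 = 3702
30–44: 5519 × 0.948 = 5232
45+: 5124 × 0.938 + 11110 × 0.418 = 4806 + 4644 = 9450
→ [3509, 3702, 5232, 9450]
Scenario B total after 4 periods: 21893
Difference B − A = 21893 − 20896 = 997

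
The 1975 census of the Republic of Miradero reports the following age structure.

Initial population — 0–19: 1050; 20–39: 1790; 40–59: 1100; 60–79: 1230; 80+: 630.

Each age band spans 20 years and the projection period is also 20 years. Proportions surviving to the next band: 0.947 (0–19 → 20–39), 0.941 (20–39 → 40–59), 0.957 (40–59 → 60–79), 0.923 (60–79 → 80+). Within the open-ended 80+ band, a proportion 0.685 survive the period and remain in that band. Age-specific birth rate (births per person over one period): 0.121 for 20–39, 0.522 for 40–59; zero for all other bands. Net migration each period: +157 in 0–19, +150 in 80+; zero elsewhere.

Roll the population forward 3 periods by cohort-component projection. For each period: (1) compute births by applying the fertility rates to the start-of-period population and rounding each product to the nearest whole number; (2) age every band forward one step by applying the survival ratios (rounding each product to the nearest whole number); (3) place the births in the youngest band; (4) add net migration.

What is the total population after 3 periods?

After projecting period 1:
Births: 1790 × 0.121 = 217 ; 1100 × 0.522 = 574 → total 791
20–39: 1050 × 0.947 = 994
40–59: 1790 × 0.941 = 1684
60–79: 1100 × 0.957 = 1053
80+: 1230 × 0.923 + 630 × 0.685 = 1135 + 432 = 1567
Net migration: 0–19 + 157 → 948; 80+ + 150 → 1717
Population now: 0–19=948, 20–39=994, 40–59=1684, 60–79=1053, 80+=1717
After projecting period 2:
Births: 994 × 0.121 = 120 ; 1684 × 0.522 = 879 → total 999
20–39: 948 × 0.947 = 898
40–59: 994 × 0.941 = 935
60–79: 1684 × 0.957 = 1612
80+: 1053 × 0.923 + 1717 × 0.685 = 972 + 1176 = 2148
Net migration: 0–19 + 157 → 1156; 80+ + 150 → 2298
Population now: 0–19=1156, 20–39=898, 40–59=935, 60–79=1612, 80+=2298
After projecting period 3:
Births: 898 × 0.121 = 109 ; 935 × 0.522 = 488 → total 597
20–39: 1156 × 0.947 = 1095
40–59: 898 × 0.941 = 845
60–79: 935 × 0.957 = 895
80+: 1612 × 0.923 + 2298 × 0.685 = 1488 + 1574 = 3062
Net migration: 0–19 + 157 → 754; 80+ + 150 → 3212
Population now: 0–19=754, 20–39=1095, 40–59=845, 60–79=895, 80+=3212
Total after period 3: 754 + 1095 + 845 + 895 + 3212 = 6801

6801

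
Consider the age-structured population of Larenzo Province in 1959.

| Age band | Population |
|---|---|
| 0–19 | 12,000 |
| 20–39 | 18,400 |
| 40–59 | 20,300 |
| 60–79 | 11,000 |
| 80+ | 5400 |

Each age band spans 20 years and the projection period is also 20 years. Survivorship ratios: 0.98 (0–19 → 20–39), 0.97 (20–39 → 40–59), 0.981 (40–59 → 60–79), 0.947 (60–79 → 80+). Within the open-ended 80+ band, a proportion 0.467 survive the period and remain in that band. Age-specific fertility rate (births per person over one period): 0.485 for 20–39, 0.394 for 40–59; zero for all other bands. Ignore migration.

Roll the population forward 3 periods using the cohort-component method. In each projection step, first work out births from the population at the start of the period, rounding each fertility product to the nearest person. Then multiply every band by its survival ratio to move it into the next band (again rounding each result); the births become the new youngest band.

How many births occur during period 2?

— Period 1 —
Births: 18400 * 0.485 = 8924  |  20300 * 0.394 = 7998 → 16922
20–39: 12000 * 0.98 = 11760
40–59: 18400 * 0.97 = 17848
60–79: 20300 * 0.981 = 19914
80+: 11000 * 0.947 + 5400 * 0.467 = 10417 + 2522 = 12939
Population now: 0–19=16922, 20–39=11760, 40–59=17848, 60–79=19914, 80+=12939
— Period 2 —
Births: 11760 * 0.485 = 5704  |  17848 * 0.394 = 7032 → 12736
20–39: 16922 * 0.98 = 16584
40–59: 11760 * 0.97 = 11407
60–79: 17848 * 0.981 = 17509
80+: 19914 * 0.947 + 12939 * 0.467 = 18859 + 6043 = 24902
Population now: 0–19=12736, 20–39=16584, 40–59=11407, 60–79=17509, 80+=24902

12736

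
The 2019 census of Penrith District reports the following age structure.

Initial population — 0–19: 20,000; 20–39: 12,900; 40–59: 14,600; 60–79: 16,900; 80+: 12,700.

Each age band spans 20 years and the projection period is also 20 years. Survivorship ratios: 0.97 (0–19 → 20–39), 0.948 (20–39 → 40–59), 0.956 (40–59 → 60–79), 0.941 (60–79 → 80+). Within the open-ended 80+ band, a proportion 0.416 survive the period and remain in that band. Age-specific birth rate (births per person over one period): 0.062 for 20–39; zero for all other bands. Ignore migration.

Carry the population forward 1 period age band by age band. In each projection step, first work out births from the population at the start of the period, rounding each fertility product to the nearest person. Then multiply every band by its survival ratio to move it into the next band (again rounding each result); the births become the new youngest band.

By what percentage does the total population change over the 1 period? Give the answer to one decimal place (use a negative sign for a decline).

Let band 1 be 0–19 through band 5 = 80+.
[period 1]
Births: 12900 * 0.062 = 800
Band 2: 20000 * 0.97 = 19400
Band 3: 12900 * 0.948 = 12229
Band 4: 14600 * 0.956 = 13958
Band 5: 16900 * 0.941 + 12700 * 0.416 = 15903 + 5283 = 21186
Giving 800 / 19400 / 12229 / 13958 / 21186.
Total: 77100 → 67573; change = -9527; percentage change = -12.4%

-12.4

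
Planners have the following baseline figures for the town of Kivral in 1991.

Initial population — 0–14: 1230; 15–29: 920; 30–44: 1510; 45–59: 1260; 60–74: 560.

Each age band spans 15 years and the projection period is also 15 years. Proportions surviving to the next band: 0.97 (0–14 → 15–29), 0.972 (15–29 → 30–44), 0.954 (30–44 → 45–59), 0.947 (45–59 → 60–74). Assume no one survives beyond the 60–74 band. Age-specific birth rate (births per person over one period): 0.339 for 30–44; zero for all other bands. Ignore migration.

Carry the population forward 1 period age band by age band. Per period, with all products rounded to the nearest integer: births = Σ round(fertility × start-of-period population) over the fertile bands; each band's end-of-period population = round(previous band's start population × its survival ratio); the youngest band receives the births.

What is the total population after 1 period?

5233

After projecting period 1:
Births: 1510 × 0.339 = 512
15–29: 1230 × 0.97 = 1193
30–44: 920 × 0.972 = 894
45–59: 1510 × 0.954 = 1441
60–74: 1260 × 0.947 = 1193
Giving 512 / 1193 / 894 / 1441 / 1193.
Total after period 1: 512 + 1193 + 894 + 1441 + 1193 = 5233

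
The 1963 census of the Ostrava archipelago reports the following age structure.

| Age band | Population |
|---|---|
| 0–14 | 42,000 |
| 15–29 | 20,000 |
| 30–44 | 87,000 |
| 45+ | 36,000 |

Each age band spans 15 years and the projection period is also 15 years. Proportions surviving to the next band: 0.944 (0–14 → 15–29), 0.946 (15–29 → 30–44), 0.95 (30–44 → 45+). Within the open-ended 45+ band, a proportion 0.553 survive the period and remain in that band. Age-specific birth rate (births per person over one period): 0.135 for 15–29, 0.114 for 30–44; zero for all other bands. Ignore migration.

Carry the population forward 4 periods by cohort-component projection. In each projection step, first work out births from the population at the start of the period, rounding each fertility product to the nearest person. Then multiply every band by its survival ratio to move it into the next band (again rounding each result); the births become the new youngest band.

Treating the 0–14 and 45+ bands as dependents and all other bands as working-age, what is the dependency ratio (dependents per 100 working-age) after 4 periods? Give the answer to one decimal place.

452.7

(Groups numbered youngest = 1 to oldest = 4.)
— Period 1 —
Births: 20000 × 0.135 = 2700  |  87000 × 0.114 = 9918 — total 12618
Group 2: 42000 × 0.944 = 39648
Group 3: 20000 × 0.946 = 18920
Group 4: 87000 × 0.95 + 36000 × 0.553 = 82650 + 19908 = 102558
Giving 12618 / 39648 / 18920 / 102558.
— Period 2 —
Births: 39648 × 0.135 = 5352  |  18920 × 0.114 = 2157 — total 7509
Group 2: 12618 × 0.944 = 11911
Group 3: 39648 × 0.946 = 37507
Group 4: 18920 × 0.95 + 102558 × 0.553 = 17974 + 56715 = 74689
Giving 7509 / 11911 / 37507 / 74689.
— Period 3 —
Births: 11911 × 0.135 = 1608  |  37507 × 0.114 = 4276 — total 5884
Group 2: 7509 × 0.944 = 7088
Group 3: 11911 × 0.946 = 11268
Group 4: 37507 × 0.95 + 74689 × 0.553 = 35632 + 41303 = 76935
Giving 5884 / 7088 / 11268 / 76935.
— Period 4 —
Births: 7088 × 0.135 = 957  |  11268 × 0.114 = 1285 — total 2242
Group 2: 5884 × 0.944 = 5554
Group 3: 7088 × 0.946 = 6705
Group 4: 11268 × 0.95 + 76935 × 0.553 = 10705 + 42545 = 53250
Giving 2242 / 5554 / 6705 / 53250.
Dependents (band 0–14 + band 45+) = 2242 + 53250 = 55492; working-age = 12259; ratio = 55492/12259 × 100 = 452.7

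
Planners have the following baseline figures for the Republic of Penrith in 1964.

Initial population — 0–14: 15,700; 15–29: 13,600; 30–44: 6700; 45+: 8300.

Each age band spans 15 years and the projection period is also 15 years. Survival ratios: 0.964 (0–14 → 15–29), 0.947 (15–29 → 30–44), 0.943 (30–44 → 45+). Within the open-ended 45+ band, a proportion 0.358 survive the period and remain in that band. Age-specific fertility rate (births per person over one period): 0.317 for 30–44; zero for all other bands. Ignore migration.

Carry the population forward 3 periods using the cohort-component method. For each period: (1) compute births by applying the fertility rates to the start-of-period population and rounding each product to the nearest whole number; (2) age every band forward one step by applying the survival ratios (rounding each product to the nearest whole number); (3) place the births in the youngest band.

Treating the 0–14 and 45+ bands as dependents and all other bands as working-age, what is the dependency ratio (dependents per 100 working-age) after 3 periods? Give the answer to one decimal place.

401.7

— Period 1 —
Births: 6700 * 0.317 = 2124
15–29: 15700 * 0.964 = 15135
30–44: 13600 * 0.947 = 12879
45+: 6700 * 0.943 + 8300 * 0.358 = 6318 + 2971 = 9289
Giving 2124 / 15135 / 12879 / 9289.
— Period 2 —
Births: 12879 * 0.317 = 4083
15–29: 2124 * 0.964 = 2048
30–44: 15135 * 0.947 = 14333
45+: 12879 * 0.943 + 9289 * 0.358 = 12145 + 3325 = 15470
Giving 4083 / 2048 / 14333 / 15470.
— Period 3 —
Births: 14333 * 0.317 = 4544
15–29: 4083 * 0.964 = 3936
30–44: 2048 * 0.947 = 1939
45+: 14333 * 0.943 + 15470 * 0.358 = 13516 + 5538 = 19054
Giving 4544 / 3936 / 1939 / 19054.
Dependents (band 0–14 + band 45+) = 4544 + 19054 = 23598; working-age = 5875; ratio = 23598/5875 × 100 = 401.7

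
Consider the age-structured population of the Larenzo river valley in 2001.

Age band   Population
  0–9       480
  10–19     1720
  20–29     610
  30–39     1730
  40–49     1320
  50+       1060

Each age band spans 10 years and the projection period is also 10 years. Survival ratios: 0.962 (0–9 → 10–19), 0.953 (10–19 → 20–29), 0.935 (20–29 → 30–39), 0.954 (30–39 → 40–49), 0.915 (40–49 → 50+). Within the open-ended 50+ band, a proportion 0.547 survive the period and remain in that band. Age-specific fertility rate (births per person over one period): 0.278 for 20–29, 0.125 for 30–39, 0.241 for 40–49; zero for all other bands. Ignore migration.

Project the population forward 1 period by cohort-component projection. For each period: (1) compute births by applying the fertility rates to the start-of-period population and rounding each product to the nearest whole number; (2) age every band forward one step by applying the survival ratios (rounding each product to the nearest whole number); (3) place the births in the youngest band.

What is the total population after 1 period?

6813

(Groups numbered youngest = 1 to oldest = 6.)
After projecting period 1:
Births: 610 × 0.278 = 170, 1730 × 0.125 = 216, 1320 × 0.241 = 318 → total 704
Group 2: 480 × 0.962 = 462
Group 3: 1720 × 0.953 = 1639
Group 4: 610 × 0.935 = 570
Group 5: 1730 × 0.954 = 1650
Group 6: 1320 × 0.915 + 1060 × 0.547 = 1208 + 580 = 1788
→ [704, 462, 1639, 570, 1650, 1788]
Total after period 1: 704 + 462 + 1639 + 570 + 1650 + 1788 = 6813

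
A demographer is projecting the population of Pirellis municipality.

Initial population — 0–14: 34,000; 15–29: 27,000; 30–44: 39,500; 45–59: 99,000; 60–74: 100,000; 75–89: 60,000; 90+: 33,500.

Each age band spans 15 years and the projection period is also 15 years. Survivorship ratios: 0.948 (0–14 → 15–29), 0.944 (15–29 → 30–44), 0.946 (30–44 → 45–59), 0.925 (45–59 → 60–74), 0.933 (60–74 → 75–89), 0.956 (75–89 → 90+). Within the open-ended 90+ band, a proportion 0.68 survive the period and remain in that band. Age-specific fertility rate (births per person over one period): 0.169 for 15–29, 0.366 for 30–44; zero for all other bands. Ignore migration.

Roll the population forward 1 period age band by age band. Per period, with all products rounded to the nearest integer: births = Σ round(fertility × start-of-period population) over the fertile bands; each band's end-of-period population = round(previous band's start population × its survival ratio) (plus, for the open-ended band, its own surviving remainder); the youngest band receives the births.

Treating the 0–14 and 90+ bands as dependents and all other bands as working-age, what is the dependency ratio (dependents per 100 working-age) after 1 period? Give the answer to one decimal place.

(Bands numbered youngest = 1 to oldest = 7.)
After projecting period 1:
Births: 27000 × 0.169 = 4563, 39500 × 0.366 = 14457 → total 19020
Band 2: 34000 × 0.948 = 32232
Band 3: 27000 × 0.944 = 25488
Band 4: 39500 × 0.946 = 37367
Band 5: 99000 × 0.925 = 91575
Band 6: 100000 × 0.933 = 93300
Band 7: 60000 × 0.956 + 33500 × 0.68 = 57360 + 22780 = 80140
→ [19020, 32232, 25488, 37367, 91575, 93300, 80140]
Dependents (band 0–14 + band 90+) = 19020 + 80140 = 99160; working-age = 279962; ratio = 99160/279962 × 100 = 35.4

35.4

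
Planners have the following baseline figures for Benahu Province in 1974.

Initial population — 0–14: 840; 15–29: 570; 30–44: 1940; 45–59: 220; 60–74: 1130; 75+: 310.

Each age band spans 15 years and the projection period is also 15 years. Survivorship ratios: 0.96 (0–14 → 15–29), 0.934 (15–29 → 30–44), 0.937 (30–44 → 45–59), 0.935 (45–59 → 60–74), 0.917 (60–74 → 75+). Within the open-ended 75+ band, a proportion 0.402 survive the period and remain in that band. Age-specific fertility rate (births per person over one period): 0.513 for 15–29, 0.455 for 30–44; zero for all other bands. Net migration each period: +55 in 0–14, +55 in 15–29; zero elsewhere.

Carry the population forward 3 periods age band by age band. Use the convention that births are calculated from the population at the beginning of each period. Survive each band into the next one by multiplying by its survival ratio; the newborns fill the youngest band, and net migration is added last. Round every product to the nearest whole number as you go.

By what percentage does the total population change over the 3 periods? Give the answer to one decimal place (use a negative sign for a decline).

After projecting period 1:
Births: 570 × 0.513 = 292, 1940 × 0.455 = 883 → total 1175
15–29: 840 × 0.96 = 806
30–44: 570 × 0.934 = 532
45–59: 1940 × 0.937 = 1818
60–74: 220 × 0.935 = 206
75+: 1130 × 0.917 + 310 × 0.402 = 1036 + 125 = 1161
Net migration: 0–14 + 55 → 1230; 15–29 + 55 → 861
Population now: 0–14=1230, 15–29=861, 30–44=532, 45–59=1818, 60–74=206, 75+=1161
After projecting period 2:
Births: 861 × 0.513 = 442, 532 × 0.455 = 242 → total 684
15–29: 1230 × 0.96 = 1181
30–44: 861 × 0.934 = 804
45–59: 532 × 0.937 = 498
60–74: 1818 × 0.935 = 1700
75+: 206 × 0.917 + 1161 × 0.402 = 189 + 467 = 656
Net migration: 0–14 + 55 → 739; 15–29 + 55 → 1236
Population now: 0–14=739, 15–29=1236, 30–44=804, 45–59=498, 60–74=1700, 75+=656
After projecting period 3:
Births: 1236 × 0.513 = 634, 804 × 0.455 = 366 → total 1000
15–29: 739 × 0.96 = 709
30–44: 1236 × 0.934 = 1154
45–59: 804 × 0.937 = 753
60–74: 498 × 0.935 = 466
75+: 1700 × 0.917 + 656 × 0.402 = 1559 + 264 = 1823
Net migration: 0–14 + 55 → 1055; 15–29 + 55 → 764
Population now: 0–14=1055, 15–29=764, 30–44=1154, 45–59=753, 60–74=466, 75+=1823
Total: 5010 → 6015; change = 1005; percentage change = 20.1%

20.1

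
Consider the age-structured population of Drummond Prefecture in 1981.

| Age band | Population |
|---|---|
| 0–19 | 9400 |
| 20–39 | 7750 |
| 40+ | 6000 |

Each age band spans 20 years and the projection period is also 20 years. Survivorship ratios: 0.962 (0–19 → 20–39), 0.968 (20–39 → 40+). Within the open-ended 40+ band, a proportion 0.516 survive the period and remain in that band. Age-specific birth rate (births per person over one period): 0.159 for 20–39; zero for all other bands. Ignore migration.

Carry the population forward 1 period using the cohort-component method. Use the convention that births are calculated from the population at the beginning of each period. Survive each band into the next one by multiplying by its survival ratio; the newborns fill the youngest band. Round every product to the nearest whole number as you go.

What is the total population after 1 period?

After projecting period 1:
Births: 7750 * 0.159 = 1232
20–39: 9400 * 0.962 = 9043
40+: 7750 * 0.968 + 6000 * 0.516 = 7502 + 3096 = 10598
Giving 1232 / 9043 / 10598.
Total after period 1: 1232 + 9043 + 10598 = 20873

20873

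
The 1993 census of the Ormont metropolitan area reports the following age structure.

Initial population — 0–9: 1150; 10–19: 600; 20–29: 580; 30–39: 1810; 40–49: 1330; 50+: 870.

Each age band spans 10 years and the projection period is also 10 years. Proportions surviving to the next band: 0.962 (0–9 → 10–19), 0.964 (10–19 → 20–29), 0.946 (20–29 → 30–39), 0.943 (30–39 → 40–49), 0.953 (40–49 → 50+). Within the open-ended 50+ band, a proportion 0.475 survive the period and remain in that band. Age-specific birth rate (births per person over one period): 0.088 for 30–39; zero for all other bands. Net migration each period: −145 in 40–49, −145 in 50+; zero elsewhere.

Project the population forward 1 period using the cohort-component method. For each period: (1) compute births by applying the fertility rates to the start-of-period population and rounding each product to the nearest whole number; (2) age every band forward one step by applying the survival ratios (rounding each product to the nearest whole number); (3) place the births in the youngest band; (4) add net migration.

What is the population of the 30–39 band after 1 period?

After projecting period 1:
Births: 1810 × 0.088 = 159
10–19: 1150 × 0.962 = 1106
20–29: 600 × 0.964 = 578
30–39: 580 × 0.946 = 549
40–49: 1810 × 0.943 = 1707
50+: 1330 × 0.953 + 870 × 0.475 = 1267 + 413 = 1680
Net migration: 40–49 − 145 → 1562; 50+ − 145 → 1535
Population now: 0–9=159, 10–19=1106, 20–29=578, 30–39=549, 40–49=1562, 50+=1535

549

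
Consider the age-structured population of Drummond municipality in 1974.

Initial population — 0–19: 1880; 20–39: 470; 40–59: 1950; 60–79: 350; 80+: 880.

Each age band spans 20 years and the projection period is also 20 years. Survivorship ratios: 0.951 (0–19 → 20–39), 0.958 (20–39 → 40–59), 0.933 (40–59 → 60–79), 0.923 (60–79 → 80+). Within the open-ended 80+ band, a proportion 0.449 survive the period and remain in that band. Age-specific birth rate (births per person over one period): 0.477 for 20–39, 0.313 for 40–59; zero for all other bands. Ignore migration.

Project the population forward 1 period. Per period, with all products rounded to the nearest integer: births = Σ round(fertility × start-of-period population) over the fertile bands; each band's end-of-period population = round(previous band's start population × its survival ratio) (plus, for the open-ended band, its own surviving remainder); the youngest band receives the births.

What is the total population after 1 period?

5609

(Groups numbered youngest = 1 to oldest = 5.)
— Period 1 —
Births: 470 * 0.477 = 224, 1950 * 0.313 = 610 → total 834
Group 2: 1880 * 0.951 = 1788
Group 3: 470 * 0.958 = 450
Group 4: 1950 * 0.933 = 1819
Group 5: 350 * 0.923 + 880 * 0.449 = 323 + 395 = 718
→ [834, 1788, 450, 1819, 718]
Total after period 1: 834 + 1788 + 450 + 1819 + 718 = 5609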